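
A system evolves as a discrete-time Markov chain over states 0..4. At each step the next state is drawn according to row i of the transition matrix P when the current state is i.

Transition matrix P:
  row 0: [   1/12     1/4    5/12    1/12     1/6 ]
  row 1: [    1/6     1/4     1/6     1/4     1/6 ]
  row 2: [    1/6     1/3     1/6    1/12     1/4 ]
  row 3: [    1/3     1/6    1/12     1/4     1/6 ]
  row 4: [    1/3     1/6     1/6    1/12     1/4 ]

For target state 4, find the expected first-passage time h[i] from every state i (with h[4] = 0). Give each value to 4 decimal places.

h = [5.3537, 5.4626, 5.0041, 5.4827, 0.0000]

First-step conditioning: h[4] = 0; for i ≠ 4, h[i] = 1 + Σ_k P[i][k]·h[k].
  h[0] = 1 + 1/12·h[0] + 1/4·h[1] + 5/12·h[2] + 1/12·h[3]
  h[1] = 1 + 1/6·h[0] + 1/4·h[1] + 1/6·h[2] + 1/4·h[3]
  h[2] = 1 + 1/6·h[0] + 1/3·h[1] + 1/6·h[2] + 1/12·h[3]
  h[3] = 1 + 1/3·h[0] + 1/6·h[1] + 1/12·h[2] + 1/4·h[3]
Solving the 4×4 linear system over states ≠ 4 gives exactly h = [22416/4187, 22872/4187, 20952/4187, 22956/4187, 0] (h[4] = 0 is the target).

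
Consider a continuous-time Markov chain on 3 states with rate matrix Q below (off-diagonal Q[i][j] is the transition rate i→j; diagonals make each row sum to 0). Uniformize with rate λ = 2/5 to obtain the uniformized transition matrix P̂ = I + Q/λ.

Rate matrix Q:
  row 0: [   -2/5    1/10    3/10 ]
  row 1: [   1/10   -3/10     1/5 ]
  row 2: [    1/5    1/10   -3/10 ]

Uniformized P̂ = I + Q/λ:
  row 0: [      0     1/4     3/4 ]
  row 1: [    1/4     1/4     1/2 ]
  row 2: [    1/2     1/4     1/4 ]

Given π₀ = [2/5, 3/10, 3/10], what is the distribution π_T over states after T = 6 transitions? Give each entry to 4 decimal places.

π = [0.2938, 0.2500, 0.4563]

t=0: π = [0.4000, 0.3000, 0.3000]
t=1: π = [0.2250, 0.2500, 0.5250]
t=2: π = [0.3250, 0.2500, 0.4250]
t=3: π = [0.2750, 0.2500, 0.4750]
t=4: π = [0.3000, 0.2500, 0.4500]
t=5: π = [0.2875, 0.2500, 0.4625]
t=6: π = [0.2938, 0.2500, 0.4563]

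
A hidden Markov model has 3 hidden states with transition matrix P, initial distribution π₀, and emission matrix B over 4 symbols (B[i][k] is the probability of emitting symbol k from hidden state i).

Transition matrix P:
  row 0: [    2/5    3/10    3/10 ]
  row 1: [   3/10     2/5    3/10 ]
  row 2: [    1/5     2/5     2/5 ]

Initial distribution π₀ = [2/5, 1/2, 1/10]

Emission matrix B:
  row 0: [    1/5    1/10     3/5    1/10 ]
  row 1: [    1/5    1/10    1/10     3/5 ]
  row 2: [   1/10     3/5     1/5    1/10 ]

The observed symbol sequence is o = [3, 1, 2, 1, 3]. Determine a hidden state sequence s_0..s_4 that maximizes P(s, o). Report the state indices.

t=0: δ = [4.000e-02, 3.000e-01, 1.000e-02]  (obs o_0=3)
t=1: δ = [9.000e-03, 1.200e-02, 5.400e-02]  ψ = [1, 1, 1]  (obs o_1=1)
t=2: δ = [6.480e-03, 2.160e-03, 4.320e-03]  ψ = [2, 2, 2]  (obs o_2=2)
t=3: δ = [2.592e-04, 1.944e-04, 1.166e-03]  ψ = [0, 0, 0]  (obs o_3=1)
t=4: δ = [2.333e-05, 2.799e-04, 4.666e-05]  ψ = [2, 2, 2]  (obs o_4=3)
backtrack: best end state = 1; path = [1, 2, 0, 2, 1]

path = [1, 2, 0, 2, 1]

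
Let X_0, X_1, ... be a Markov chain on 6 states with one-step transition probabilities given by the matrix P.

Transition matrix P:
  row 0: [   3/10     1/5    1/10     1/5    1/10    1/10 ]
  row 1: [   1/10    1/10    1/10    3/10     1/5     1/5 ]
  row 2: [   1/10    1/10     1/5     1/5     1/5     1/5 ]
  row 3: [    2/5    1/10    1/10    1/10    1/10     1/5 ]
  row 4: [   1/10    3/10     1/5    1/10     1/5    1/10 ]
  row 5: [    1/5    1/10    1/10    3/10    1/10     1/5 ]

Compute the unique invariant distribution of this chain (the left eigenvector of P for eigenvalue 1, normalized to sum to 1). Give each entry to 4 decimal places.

π = [0.2195, 0.1503, 0.1269, 0.1975, 0.1419, 0.1639]

Balance equations π_j = Σ_i π_i·P[i][j]:
  π_0 = 3/10·π_0 + 1/10·π_1 + 1/10·π_2 + 2/5·π_3 + 1/10·π_4 + 1/5·π_5
  π_1 = 1/5·π_0 + 1/10·π_1 + 1/10·π_2 + 1/10·π_3 + 3/10·π_4 + 1/10·π_5
  π_2 = 1/10·π_0 + 1/10·π_1 + 1/5·π_2 + 1/10·π_3 + 1/5·π_4 + 1/10·π_5
  π_3 = 1/5·π_0 + 3/10·π_1 + 1/5·π_2 + 1/10·π_3 + 1/10·π_4 + 3/10·π_5
  π_4 = 1/10·π_0 + 1/5·π_1 + 1/5·π_2 + 1/10·π_3 + 1/5·π_4 + 1/10·π_5
  normalize: π_0 + π_1 + π_2 + π_3 + π_4 + π_5 = 1
Solving the linear system gives exactly π = [9565/43569, 6550/43569, 5528/43569, 956/4841, 687/4841, 7139/43569].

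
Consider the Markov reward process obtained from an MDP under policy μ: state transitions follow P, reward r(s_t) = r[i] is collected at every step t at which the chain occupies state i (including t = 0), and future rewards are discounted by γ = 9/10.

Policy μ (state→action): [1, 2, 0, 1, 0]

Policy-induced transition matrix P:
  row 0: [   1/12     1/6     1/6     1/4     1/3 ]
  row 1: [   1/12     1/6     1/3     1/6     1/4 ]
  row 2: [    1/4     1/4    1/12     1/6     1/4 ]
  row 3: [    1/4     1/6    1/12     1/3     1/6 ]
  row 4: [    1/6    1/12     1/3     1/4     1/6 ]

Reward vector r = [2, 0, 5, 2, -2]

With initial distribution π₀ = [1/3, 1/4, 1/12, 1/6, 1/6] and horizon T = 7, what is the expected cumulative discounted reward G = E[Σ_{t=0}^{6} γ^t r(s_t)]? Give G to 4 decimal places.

t=0: π = [0.3333, 0.2500, 0.0833, 0.1667, 0.1667], E[r] = 1.0833, γ^t·E[r] = 1.083333, running G = 1.083333
t=1: π = [0.1389, 0.1597, 0.2153, 0.2361, 0.2500], E[r] = 1.3264, γ^t·E[r] = 1.193750, running G = 2.277083
t=2: π = [0.1794, 0.1638, 0.1973, 0.2384, 0.2211], E[r] = 1.3802, γ^t·E[r] = 1.117969, running G = 3.395052
t=3: π = [0.1744, 0.1647, 0.1945, 0.2398, 0.2267], E[r] = 1.3475, γ^t·E[r] = 0.982301, running G = 4.377353
t=4: π = [0.1746, 0.1640, 0.1957, 0.2400, 0.2257], E[r] = 1.3565, γ^t·E[r] = 0.889990, running G = 5.267343
t=5: π = [0.1748, 0.1642, 0.1953, 0.2400, 0.2257], E[r] = 1.3546, γ^t·E[r] = 0.799868, running G = 6.067211
t=6: π = [0.1747, 0.1641, 0.1954, 0.2400, 0.2257], E[r] = 1.3549, γ^t·E[r] = 0.720032, running G = 6.787243

G = 6.7872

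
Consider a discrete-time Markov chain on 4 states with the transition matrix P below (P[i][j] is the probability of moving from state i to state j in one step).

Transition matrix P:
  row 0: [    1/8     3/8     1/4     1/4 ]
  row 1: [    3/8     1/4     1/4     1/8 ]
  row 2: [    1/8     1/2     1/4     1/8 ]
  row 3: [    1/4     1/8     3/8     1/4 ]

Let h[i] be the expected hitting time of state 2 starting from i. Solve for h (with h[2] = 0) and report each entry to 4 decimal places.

First-step conditioning: h[2] = 0; for i ≠ 2, h[i] = 1 + Σ_k P[i][k]·h[k].
  h[0] = 1 + 1/8·h[0] + 3/8·h[1] + 1/4·h[3]
  h[1] = 1 + 3/8·h[0] + 1/4·h[1] + 1/8·h[3]
  h[3] = 1 + 1/4·h[0] + 1/8·h[1] + 1/4·h[3]
Solving the 3×3 linear system over states ≠ 2 gives exactly h = [112/31, 568/155, 0, 488/155] (h[2] = 0 is the target).

h = [3.6129, 3.6645, 0.0000, 3.1484]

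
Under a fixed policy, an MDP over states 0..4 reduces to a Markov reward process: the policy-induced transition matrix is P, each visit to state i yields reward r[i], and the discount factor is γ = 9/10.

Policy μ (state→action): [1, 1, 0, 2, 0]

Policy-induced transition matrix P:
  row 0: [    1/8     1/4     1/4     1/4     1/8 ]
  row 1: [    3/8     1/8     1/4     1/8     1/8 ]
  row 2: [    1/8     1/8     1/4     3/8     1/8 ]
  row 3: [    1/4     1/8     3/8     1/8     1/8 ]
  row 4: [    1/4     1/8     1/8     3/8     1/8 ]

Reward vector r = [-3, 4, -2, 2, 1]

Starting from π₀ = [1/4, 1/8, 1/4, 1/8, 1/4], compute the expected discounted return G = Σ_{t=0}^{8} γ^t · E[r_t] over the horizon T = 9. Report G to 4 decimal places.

t=0: π = [0.2500, 0.1250, 0.2500, 0.1250, 0.2500], E[r] = -0.2500, γ^t·E[r] = -0.250000, running G = -0.250000
t=1: π = [0.2031, 0.1563, 0.2344, 0.2813, 0.1250], E[r] = 0.2344, γ^t·E[r] = 0.210938, running G = -0.039063
t=2: π = [0.2148, 0.1504, 0.2695, 0.2402, 0.1250], E[r] = 0.0234, γ^t·E[r] = 0.018984, running G = -0.020078
t=3: π = [0.2083, 0.1519, 0.2644, 0.2505, 0.1250], E[r] = 0.0798, γ^t·E[r] = 0.058199, running G = 0.038121
t=4: π = [0.2099, 0.1510, 0.2657, 0.2484, 0.1250], E[r] = 0.0648, γ^t·E[r] = 0.042528, running G = 0.080649
t=5: π = [0.2094, 0.1512, 0.2654, 0.2489, 0.1250], E[r] = 0.0686, γ^t·E[r] = 0.040525, running G = 0.121174
t=6: π = [0.2095, 0.1512, 0.2655, 0.2488, 0.1250], E[r] = 0.0677, γ^t·E[r] = 0.035959, running G = 0.157133
t=7: π = [0.2095, 0.1512, 0.2655, 0.2488, 0.1250], E[r] = 0.0679, γ^t·E[r] = 0.032479, running G = 0.189612
t=8: π = [0.2095, 0.1512, 0.2655, 0.2488, 0.1250], E[r] = 0.0678, γ^t·E[r] = 0.029205, running G = 0.218817

G = 0.2188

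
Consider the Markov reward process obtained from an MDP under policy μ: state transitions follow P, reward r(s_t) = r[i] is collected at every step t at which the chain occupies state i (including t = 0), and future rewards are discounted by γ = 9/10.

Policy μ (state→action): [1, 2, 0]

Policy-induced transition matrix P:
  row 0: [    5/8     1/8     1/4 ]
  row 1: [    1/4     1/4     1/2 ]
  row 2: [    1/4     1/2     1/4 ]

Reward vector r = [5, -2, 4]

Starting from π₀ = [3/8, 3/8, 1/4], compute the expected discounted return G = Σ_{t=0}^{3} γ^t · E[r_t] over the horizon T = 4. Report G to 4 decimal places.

G = 8.7919

t=0: π = [0.3750, 0.3750, 0.2500], E[r] = 2.1250, γ^t·E[r] = 2.125000, running G = 2.125000
t=1: π = [0.3906, 0.2656, 0.3438], E[r] = 2.7969, γ^t·E[r] = 2.517188, running G = 4.642188
t=2: π = [0.3965, 0.2871, 0.3164], E[r] = 2.6738, γ^t·E[r] = 2.165801, running G = 6.807988
t=3: π = [0.3987, 0.2795, 0.3218], E[r] = 2.7214, γ^t·E[r] = 1.983927, running G = 8.791915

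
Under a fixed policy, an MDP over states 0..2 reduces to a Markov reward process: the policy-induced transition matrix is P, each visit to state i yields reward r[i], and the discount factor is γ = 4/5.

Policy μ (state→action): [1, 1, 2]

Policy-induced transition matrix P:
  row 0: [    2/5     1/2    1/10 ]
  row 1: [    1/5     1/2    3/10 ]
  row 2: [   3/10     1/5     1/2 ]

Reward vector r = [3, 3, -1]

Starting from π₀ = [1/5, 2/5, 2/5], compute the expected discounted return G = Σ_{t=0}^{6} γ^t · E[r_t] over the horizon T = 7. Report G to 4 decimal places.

G = 6.5328

t=0: π = [0.2000, 0.4000, 0.4000], E[r] = 1.4000, γ^t·E[r] = 1.400000, running G = 1.400000
t=1: π = [0.2800, 0.3800, 0.3400], E[r] = 1.6400, γ^t·E[r] = 1.312000, running G = 2.712000
t=2: π = [0.2900, 0.3980, 0.3120], E[r] = 1.7520, γ^t·E[r] = 1.121280, running G = 3.833280
t=3: π = [0.2892, 0.4064, 0.3044], E[r] = 1.7824, γ^t·E[r] = 0.912589, running G = 4.745869
t=4: π = [0.2883, 0.4087, 0.3030], E[r] = 1.7878, γ^t·E[r] = 0.732299, running G = 5.478168
t=5: π = [0.2880, 0.4091, 0.3030], E[r] = 1.7882, γ^t·E[r] = 0.585955, running G = 6.064123
t=6: π = [0.2879, 0.4091, 0.3030], E[r] = 1.7880, γ^t·E[r] = 0.468715, running G = 6.532838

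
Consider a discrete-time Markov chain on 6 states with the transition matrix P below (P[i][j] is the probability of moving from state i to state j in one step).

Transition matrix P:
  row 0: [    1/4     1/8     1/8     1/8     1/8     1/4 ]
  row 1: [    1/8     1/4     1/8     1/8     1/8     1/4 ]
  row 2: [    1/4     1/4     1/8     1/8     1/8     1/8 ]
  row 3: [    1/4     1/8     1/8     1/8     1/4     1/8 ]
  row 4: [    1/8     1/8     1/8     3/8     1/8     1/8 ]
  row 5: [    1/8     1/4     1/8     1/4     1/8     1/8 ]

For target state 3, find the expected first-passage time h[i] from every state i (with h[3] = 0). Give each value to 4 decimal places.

First-step conditioning: h[3] = 0; for i ≠ 3, h[i] = 1 + Σ_k P[i][k]·h[k].
  h[0] = 1 + 1/4·h[0] + 1/8·h[1] + 1/8·h[2] + 1/8·h[4] + 1/4·h[5]
  h[1] = 1 + 1/8·h[0] + 1/4·h[1] + 1/8·h[2] + 1/8·h[4] + 1/4·h[5]
  h[2] = 1 + 1/4·h[0] + 1/4·h[1] + 1/8·h[2] + 1/8·h[4] + 1/8·h[5]
  h[4] = 1 + 1/8·h[0] + 1/8·h[1] + 1/8·h[2] + 1/8·h[4] + 1/8·h[5]
  h[5] = 1 + 1/8·h[0] + 1/4·h[1] + 1/8·h[2] + 1/8·h[4] + 1/8·h[5]
Solving the 5×5 linear system over states ≠ 3 gives exactly h = [72/13, 72/13, 73/13, 0, 55/13, 64/13] (h[3] = 0 is the target).

h = [5.5385, 5.5385, 5.6154, 0.0000, 4.2308, 4.9231]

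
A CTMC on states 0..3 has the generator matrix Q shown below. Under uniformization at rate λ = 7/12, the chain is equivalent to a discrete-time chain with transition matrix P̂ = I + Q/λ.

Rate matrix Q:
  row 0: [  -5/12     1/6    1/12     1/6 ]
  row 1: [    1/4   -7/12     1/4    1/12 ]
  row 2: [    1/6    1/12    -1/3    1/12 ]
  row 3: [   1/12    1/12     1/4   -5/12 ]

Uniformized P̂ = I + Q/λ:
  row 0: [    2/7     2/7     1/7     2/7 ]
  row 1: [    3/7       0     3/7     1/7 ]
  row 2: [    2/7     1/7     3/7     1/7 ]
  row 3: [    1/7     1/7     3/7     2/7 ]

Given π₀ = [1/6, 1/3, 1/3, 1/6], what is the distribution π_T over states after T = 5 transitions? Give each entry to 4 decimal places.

t=0: π = [0.1667, 0.3333, 0.3333, 0.1667]
t=1: π = [0.3095, 0.1190, 0.3810, 0.1905]
t=2: π = [0.2755, 0.1701, 0.3401, 0.2143]
t=3: π = [0.2794, 0.1579, 0.3499, 0.2128]
t=4: π = [0.2779, 0.1602, 0.3487, 0.2132]
t=5: π = [0.2781, 0.1597, 0.3492, 0.2130]

π = [0.2781, 0.1597, 0.3492, 0.2130]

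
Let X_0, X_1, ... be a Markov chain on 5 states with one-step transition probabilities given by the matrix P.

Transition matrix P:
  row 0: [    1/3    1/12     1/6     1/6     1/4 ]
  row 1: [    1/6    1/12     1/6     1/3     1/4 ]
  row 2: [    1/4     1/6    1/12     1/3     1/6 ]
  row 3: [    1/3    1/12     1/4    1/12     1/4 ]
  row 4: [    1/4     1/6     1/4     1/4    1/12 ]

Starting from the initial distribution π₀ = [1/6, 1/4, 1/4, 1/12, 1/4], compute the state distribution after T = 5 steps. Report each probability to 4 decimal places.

π = [0.2818, 0.1156, 0.1859, 0.2157, 0.2010]

t=0: π = [0.1667, 0.2500, 0.2500, 0.0833, 0.2500]
t=1: π = [0.2500, 0.1250, 0.1736, 0.2639, 0.1875]
t=2: π = [0.2824, 0.1134, 0.1898, 0.2101, 0.2043]
t=3: π = [0.2816, 0.1162, 0.1854, 0.2167, 0.2001]
t=4: π = [0.2818, 0.1155, 0.1860, 0.2155, 0.2012]
t=5: π = [0.2818, 0.1156, 0.1859, 0.2157, 0.2010]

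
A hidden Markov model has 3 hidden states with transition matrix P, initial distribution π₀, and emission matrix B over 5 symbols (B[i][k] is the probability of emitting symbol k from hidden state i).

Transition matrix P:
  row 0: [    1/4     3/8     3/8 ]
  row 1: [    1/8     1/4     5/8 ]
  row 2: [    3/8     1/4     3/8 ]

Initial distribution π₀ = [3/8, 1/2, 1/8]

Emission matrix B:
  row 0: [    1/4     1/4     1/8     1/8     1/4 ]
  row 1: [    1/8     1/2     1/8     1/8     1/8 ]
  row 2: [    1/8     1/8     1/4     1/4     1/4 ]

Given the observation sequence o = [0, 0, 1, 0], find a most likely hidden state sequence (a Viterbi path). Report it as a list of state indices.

path = [0, 0, 1, 2]

t=0: δ = [9.375e-02, 6.250e-02, 1.562e-02]  (obs o_0=0)
t=1: δ = [5.859e-03, 4.395e-03, 4.883e-03]  ψ = [0, 0, 1]  (obs o_1=0)
t=2: δ = [4.578e-04, 1.099e-03, 3.433e-04]  ψ = [2, 0, 1]  (obs o_2=1)
t=3: δ = [3.433e-05, 3.433e-05, 8.583e-05]  ψ = [1, 1, 1]  (obs o_3=0)
backtrack: best end state = 2; path = [0, 0, 1, 2]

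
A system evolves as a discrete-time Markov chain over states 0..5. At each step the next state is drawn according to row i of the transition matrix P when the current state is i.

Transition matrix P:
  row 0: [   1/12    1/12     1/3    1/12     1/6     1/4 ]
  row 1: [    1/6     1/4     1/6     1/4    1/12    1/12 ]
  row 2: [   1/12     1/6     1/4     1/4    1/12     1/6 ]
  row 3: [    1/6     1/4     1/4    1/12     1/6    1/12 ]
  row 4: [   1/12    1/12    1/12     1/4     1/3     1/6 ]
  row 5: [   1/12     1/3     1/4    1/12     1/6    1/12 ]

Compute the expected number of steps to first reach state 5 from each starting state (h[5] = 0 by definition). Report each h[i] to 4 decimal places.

h = [6.1885, 7.4574, 6.8948, 7.3726, 6.8323, 0.0000]

First-step conditioning: h[5] = 0; for i ≠ 5, h[i] = 1 + Σ_k P[i][k]·h[k].
  h[0] = 1 + 1/12·h[0] + 1/12·h[1] + 1/3·h[2] + 1/12·h[3] + 1/6·h[4]
  h[1] = 1 + 1/6·h[0] + 1/4·h[1] + 1/6·h[2] + 1/4·h[3] + 1/12·h[4]
  h[2] = 1 + 1/12·h[0] + 1/6·h[1] + 1/4·h[2] + 1/4·h[3] + 1/12·h[4]
  h[3] = 1 + 1/6·h[0] + 1/4·h[1] + 1/4·h[2] + 1/12·h[3] + 1/6·h[4]
  h[4] = 1 + 1/12·h[0] + 1/12·h[1] + 1/12·h[2] + 1/4·h[3] + 1/3·h[4]
Solving the 5×5 linear system over states ≠ 5 gives exactly h = [182952/29563, 220464/29563, 203832/29563, 217956/29563, 201984/29563, 0] (h[5] = 0 is the target).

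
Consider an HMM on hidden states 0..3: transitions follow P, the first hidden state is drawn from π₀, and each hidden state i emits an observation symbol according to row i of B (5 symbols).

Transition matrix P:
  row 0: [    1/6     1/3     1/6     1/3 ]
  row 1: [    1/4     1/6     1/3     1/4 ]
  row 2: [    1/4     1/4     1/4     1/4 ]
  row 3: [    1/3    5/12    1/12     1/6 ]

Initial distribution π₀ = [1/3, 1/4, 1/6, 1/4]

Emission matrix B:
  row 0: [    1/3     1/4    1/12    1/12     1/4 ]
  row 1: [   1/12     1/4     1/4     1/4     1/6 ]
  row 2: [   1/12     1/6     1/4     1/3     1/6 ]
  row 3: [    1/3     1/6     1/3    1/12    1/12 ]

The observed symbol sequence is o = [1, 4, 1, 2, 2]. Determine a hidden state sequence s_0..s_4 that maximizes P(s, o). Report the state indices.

t=0: δ = [8.333e-02, 6.250e-02, 2.778e-02, 4.167e-02]  (obs o_0=1)
t=1: δ = [3.906e-03, 4.630e-03, 3.472e-03, 2.315e-03]  ψ = [1, 0, 1, 0]  (obs o_1=4)
t=2: δ = [2.894e-04, 3.255e-04, 2.572e-04, 2.170e-04]  ψ = [1, 0, 1, 0]  (obs o_2=1)
t=3: δ = [6.782e-06, 2.411e-05, 2.713e-05, 3.215e-05]  ψ = [1, 0, 1, 0]  (obs o_3=2)
t=4: δ = [8.931e-07, 3.349e-06, 2.009e-06, 2.261e-06]  ψ = [3, 3, 1, 2]  (obs o_4=2)
backtrack: best end state = 1; path = [0, 1, 0, 3, 1]

path = [0, 1, 0, 3, 1]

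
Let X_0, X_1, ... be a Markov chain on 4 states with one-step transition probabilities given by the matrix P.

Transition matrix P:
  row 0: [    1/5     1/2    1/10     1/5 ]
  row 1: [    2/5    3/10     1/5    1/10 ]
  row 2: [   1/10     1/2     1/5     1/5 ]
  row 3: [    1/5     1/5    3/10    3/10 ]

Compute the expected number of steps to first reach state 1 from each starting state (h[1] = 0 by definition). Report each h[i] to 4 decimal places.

First-step conditioning: h[1] = 0; for i ≠ 1, h[i] = 1 + Σ_k P[i][k]·h[k].
  h[0] = 1 + 1/5·h[0] + 1/10·h[2] + 1/5·h[3]
  h[2] = 1 + 1/10·h[0] + 1/5·h[2] + 1/5·h[3]
  h[3] = 1 + 1/5·h[0] + 3/10·h[2] + 3/10·h[3]
Solving the 3×3 linear system over states ≠ 1 gives exactly h = [30/13, 0, 30/13, 40/13] (h[1] = 0 is the target).

h = [2.3077, 0.0000, 2.3077, 3.0769]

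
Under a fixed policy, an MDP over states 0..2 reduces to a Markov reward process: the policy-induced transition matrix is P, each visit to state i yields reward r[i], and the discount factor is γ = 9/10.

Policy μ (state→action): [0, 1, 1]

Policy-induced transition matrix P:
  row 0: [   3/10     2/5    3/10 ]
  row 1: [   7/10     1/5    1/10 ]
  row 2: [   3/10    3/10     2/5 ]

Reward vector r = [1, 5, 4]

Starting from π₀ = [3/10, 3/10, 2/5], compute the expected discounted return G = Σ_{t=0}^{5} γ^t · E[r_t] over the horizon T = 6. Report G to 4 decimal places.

G = 14.6089

t=0: π = [0.3000, 0.3000, 0.4000], E[r] = 3.4000, γ^t·E[r] = 3.400000, running G = 3.400000
t=1: π = [0.4200, 0.3000, 0.2800], E[r] = 3.0400, γ^t·E[r] = 2.736000, running G = 6.136000
t=2: π = [0.4200, 0.3120, 0.2680], E[r] = 3.0520, γ^t·E[r] = 2.472120, running G = 8.608120
t=3: π = [0.4248, 0.3108, 0.2644], E[r] = 3.0364, γ^t·E[r] = 2.213536, running G = 10.821656
t=4: π = [0.4243, 0.3114, 0.2643], E[r] = 3.0384, γ^t·E[r] = 1.993520, running G = 12.815176
t=5: π = [0.4246, 0.3113, 0.2641], E[r] = 3.0376, γ^t·E[r] = 1.793680, running G = 14.608856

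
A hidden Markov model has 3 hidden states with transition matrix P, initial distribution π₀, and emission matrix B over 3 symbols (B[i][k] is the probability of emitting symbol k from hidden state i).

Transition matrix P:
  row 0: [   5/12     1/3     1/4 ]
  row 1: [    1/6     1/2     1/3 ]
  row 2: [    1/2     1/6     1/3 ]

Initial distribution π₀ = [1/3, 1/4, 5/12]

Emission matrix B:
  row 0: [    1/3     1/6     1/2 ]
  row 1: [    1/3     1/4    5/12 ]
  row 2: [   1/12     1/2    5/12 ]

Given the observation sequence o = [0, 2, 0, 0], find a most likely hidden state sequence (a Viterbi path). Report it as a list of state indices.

path = [1, 1, 1, 1]

t=0: δ = [1.111e-01, 8.333e-02, 3.472e-02]  (obs o_0=0)
t=1: δ = [2.315e-02, 1.736e-02, 1.157e-02]  ψ = [0, 1, 0]  (obs o_1=2)
t=2: δ = [3.215e-03, 2.894e-03, 4.823e-04]  ψ = [0, 1, 0]  (obs o_2=0)
t=3: δ = [4.465e-04, 4.823e-04, 8.038e-05]  ψ = [0, 1, 1]  (obs o_3=0)
backtrack: best end state = 1; path = [1, 1, 1, 1]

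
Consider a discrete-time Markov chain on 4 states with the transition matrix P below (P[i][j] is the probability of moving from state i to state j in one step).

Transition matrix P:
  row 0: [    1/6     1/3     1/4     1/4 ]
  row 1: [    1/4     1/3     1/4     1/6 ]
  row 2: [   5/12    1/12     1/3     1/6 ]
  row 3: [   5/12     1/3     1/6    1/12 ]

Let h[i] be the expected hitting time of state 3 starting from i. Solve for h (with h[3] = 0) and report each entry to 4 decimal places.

First-step conditioning: h[3] = 0; for i ≠ 3, h[i] = 1 + Σ_k P[i][k]·h[k].
  h[0] = 1 + 1/6·h[0] + 1/3·h[1] + 1/4·h[2]
  h[1] = 1 + 1/4·h[0] + 1/3·h[1] + 1/4·h[2]
  h[2] = 1 + 5/12·h[0] + 1/12·h[1] + 1/3·h[2]
Solving the 3×3 linear system over states ≠ 3 gives exactly h = [1584/325, 132/25, 1692/325, 0] (h[3] = 0 is the target).

h = [4.8738, 5.2800, 5.2062, 0.0000]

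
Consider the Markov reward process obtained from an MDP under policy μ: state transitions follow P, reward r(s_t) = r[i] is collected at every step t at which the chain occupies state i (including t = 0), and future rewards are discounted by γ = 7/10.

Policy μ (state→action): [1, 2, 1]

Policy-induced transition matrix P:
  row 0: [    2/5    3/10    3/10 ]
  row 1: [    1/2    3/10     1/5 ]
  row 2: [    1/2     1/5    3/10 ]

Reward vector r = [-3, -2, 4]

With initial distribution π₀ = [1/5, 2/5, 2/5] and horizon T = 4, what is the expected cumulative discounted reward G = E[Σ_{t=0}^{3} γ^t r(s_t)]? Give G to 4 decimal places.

G = -1.1209

t=0: π = [0.2000, 0.4000, 0.4000], E[r] = 0.2000, γ^t·E[r] = 0.200000, running G = 0.200000
t=1: π = [0.4800, 0.2600, 0.2600], E[r] = -0.9200, γ^t·E[r] = -0.644000, running G = -0.444000
t=2: π = [0.4520, 0.2740, 0.2740], E[r] = -0.8080, γ^t·E[r] = -0.395920, running G = -0.839920
t=3: π = [0.4548, 0.2726, 0.2726], E[r] = -0.8192, γ^t·E[r] = -0.280986, running G = -1.120906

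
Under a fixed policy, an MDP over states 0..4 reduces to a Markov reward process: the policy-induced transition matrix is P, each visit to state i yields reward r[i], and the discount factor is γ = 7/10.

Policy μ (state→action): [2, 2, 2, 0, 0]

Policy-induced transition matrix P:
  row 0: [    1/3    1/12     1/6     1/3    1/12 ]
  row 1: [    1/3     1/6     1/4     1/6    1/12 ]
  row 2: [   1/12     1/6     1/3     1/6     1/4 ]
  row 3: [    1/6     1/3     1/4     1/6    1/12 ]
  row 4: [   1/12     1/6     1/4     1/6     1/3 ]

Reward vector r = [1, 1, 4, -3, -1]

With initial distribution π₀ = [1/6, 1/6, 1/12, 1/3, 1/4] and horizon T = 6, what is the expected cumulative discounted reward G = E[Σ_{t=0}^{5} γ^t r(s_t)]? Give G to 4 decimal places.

t=0: π = [0.1667, 0.1667, 0.0833, 0.3333, 0.2500], E[r] = -0.5833, γ^t·E[r] = -0.583333, running G = -0.583333
t=1: π = [0.1944, 0.2083, 0.2431, 0.1944, 0.1597], E[r] = 0.6319, γ^t·E[r] = 0.442361, running G = -0.140972
t=2: π = [0.2002, 0.1829, 0.2541, 0.1991, 0.1638], E[r] = 0.6383, γ^t·E[r] = 0.312772, running G = 0.171800
t=3: π = [0.1957, 0.1832, 0.2545, 0.2000, 0.1666], E[r] = 0.6301, γ^t·E[r] = 0.216112, running G = 0.387912
t=4: π = [0.1947, 0.1837, 0.2549, 0.1993, 0.1674], E[r] = 0.6328, γ^t·E[r] = 0.151926, running G = 0.539837
t=5: π = [0.1945, 0.1837, 0.2550, 0.1991, 0.1677], E[r] = 0.6332, γ^t·E[r] = 0.106427, running G = 0.646265

G = 0.6463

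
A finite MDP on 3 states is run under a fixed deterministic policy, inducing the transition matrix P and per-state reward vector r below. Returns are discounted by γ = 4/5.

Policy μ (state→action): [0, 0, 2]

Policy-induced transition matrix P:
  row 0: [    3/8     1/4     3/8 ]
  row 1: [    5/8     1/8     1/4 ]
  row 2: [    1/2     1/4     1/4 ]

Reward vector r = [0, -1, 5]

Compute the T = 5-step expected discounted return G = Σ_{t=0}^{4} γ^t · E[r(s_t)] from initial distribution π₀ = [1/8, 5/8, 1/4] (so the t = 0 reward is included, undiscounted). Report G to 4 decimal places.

t=0: π = [0.1250, 0.6250, 0.2500], E[r] = 0.6250, γ^t·E[r] = 0.625000, running G = 0.625000
t=1: π = [0.5625, 0.1719, 0.2656], E[r] = 1.1563, γ^t·E[r] = 0.925000, running G = 1.550000
t=2: π = [0.4512, 0.2285, 0.3203], E[r] = 1.3730, γ^t·E[r] = 0.878750, running G = 2.428750
t=3: π = [0.4722, 0.2214, 0.3064], E[r] = 1.3105, γ^t·E[r] = 0.671000, running G = 3.099750
t=4: π = [0.4687, 0.2223, 0.3090], E[r] = 1.3228, γ^t·E[r] = 0.541813, running G = 3.641563

G = 3.6416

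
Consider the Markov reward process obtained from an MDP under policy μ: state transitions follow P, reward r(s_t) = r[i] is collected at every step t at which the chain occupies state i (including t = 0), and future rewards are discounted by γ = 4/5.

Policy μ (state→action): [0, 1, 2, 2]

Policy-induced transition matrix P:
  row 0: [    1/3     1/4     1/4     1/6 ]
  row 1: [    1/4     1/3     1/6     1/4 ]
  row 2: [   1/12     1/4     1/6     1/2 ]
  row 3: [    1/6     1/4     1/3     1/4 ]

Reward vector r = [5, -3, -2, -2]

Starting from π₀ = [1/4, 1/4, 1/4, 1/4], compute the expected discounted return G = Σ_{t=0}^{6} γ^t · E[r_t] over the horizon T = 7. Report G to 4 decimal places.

G = -2.9625

t=0: π = [0.2500, 0.2500, 0.2500, 0.2500], E[r] = -0.5000, γ^t·E[r] = -0.500000, running G = -0.500000
t=1: π = [0.2083, 0.2708, 0.2292, 0.2917], E[r] = -0.8125, γ^t·E[r] = -0.650000, running G = -1.150000
t=2: π = [0.2049, 0.2726, 0.2326, 0.2899], E[r] = -0.8385, γ^t·E[r] = -0.536667, running G = -1.686667
t=3: π = [0.2041, 0.2727, 0.2321, 0.2911], E[r] = -0.8438, γ^t·E[r] = -0.432000, running G = -2.118667
t=4: π = [0.2041, 0.2727, 0.2322, 0.2910], E[r] = -0.8442, γ^t·E[r] = -0.345778, running G = -2.464444
t=5: π = [0.2041, 0.2727, 0.2322, 0.2910], E[r] = -0.8443, γ^t·E[r] = -0.276669, running G = -2.741113
t=6: π = [0.2041, 0.2727, 0.2322, 0.2910], E[r] = -0.8443, γ^t·E[r] = -0.221338, running G = -2.962451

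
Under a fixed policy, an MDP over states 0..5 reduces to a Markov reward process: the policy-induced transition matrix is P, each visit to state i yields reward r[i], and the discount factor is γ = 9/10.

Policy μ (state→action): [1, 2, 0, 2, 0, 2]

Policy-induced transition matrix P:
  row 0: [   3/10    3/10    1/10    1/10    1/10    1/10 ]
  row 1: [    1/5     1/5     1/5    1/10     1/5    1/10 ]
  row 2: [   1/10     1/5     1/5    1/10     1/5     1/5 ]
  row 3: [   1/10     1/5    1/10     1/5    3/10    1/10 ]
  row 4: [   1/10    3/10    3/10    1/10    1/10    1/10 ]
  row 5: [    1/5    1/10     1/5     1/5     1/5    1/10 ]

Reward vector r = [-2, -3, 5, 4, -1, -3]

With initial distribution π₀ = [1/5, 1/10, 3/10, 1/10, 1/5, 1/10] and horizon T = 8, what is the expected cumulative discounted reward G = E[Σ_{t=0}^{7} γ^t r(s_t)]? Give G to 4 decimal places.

t=0: π = [0.2000, 0.1000, 0.3000, 0.1000, 0.2000, 0.1000], E[r] = 0.7000, γ^t·E[r] = 0.700000, running G = 0.700000
t=1: π = [0.1600, 0.2300, 0.1900, 0.1200, 0.1700, 0.1300], E[r] = -0.1400, γ^t·E[r] = -0.126000, running G = 0.574000
t=2: π = [0.1680, 0.2200, 0.1890, 0.1250, 0.1790, 0.1190], E[r] = -0.0870, γ^t·E[r] = -0.070470, running G = 0.503530
t=3: π = [0.1675, 0.2228, 0.1886, 0.1244, 0.1778, 0.1189], E[r] = -0.0973, γ^t·E[r] = -0.070932, running G = 0.432598
t=4: π = [0.1677, 0.2226, 0.1886, 0.1243, 0.1779, 0.1189], E[r] = -0.0975, γ^t·E[r] = -0.063957, running G = 0.368642
t=5: π = [0.1677, 0.2227, 0.1886, 0.1243, 0.1779, 0.1189], E[r] = -0.0976, γ^t·E[r] = -0.057635, running G = 0.311007
t=6: π = [0.1677, 0.2227, 0.1886, 0.1243, 0.1779, 0.1189], E[r] = -0.0976, γ^t·E[r] = -0.051888, running G = 0.259119
t=7: π = [0.1677, 0.2227, 0.1886, 0.1243, 0.1779, 0.1189], E[r] = -0.0976, γ^t·E[r] = -0.046701, running G = 0.212418

G = 0.2124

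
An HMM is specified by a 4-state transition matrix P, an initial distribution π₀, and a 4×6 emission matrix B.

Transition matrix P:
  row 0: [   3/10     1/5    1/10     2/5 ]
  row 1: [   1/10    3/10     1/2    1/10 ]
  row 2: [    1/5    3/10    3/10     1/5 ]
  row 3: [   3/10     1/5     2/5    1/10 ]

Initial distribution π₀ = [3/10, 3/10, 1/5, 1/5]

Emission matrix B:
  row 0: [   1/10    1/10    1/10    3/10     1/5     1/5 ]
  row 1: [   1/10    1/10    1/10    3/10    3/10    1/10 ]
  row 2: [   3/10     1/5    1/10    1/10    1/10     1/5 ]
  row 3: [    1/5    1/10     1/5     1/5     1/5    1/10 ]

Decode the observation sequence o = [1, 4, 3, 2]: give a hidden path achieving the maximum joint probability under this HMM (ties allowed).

path = [0, 3, 0, 3]

t=0: δ = [3.000e-02, 3.000e-02, 4.000e-02, 2.000e-02]  (obs o_0=1)
t=1: δ = [1.800e-03, 3.600e-03, 1.500e-03, 2.400e-03]  ψ = [0, 2, 1, 0]  (obs o_1=4)
t=2: δ = [2.160e-04, 3.240e-04, 1.800e-04, 1.440e-04]  ψ = [3, 1, 1, 0]  (obs o_2=3)
t=3: δ = [6.480e-06, 9.720e-06, 1.620e-05, 1.728e-05]  ψ = [0, 1, 1, 0]  (obs o_3=2)
backtrack: best end state = 3; path = [0, 3, 0, 3]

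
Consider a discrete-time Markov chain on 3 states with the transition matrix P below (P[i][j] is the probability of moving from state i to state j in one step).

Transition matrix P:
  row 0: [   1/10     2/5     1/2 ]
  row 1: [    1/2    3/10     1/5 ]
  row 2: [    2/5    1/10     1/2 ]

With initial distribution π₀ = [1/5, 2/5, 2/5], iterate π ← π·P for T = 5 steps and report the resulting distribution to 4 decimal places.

π = [0.3275, 0.2472, 0.4253]

t=0: π = [0.2000, 0.4000, 0.4000]
t=1: π = [0.3800, 0.2400, 0.3800]
t=2: π = [0.3100, 0.2620, 0.4280]
t=3: π = [0.3332, 0.2454, 0.4214]
t=4: π = [0.3246, 0.2490, 0.4264]
t=5: π = [0.3275, 0.2472, 0.4253]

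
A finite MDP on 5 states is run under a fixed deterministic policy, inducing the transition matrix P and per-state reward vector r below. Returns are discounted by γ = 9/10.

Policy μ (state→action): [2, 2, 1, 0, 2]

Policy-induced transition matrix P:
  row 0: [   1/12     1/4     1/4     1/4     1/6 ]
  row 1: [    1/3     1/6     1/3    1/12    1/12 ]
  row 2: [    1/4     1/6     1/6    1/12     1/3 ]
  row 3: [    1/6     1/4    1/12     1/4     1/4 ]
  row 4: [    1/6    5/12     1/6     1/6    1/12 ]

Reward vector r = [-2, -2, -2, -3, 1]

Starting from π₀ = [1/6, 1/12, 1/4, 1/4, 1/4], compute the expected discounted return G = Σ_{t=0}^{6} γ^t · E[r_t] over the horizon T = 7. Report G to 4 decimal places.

G = -8.3050

t=0: π = [0.1667, 0.0833, 0.2500, 0.2500, 0.2500], E[r] = -1.5000, γ^t·E[r] = -1.500000, running G = -1.500000
t=1: π = [0.1875, 0.2639, 0.1736, 0.1736, 0.2014], E[r] = -1.5694, γ^t·E[r] = -1.412500, running G = -2.912500
t=2: π = [0.2095, 0.2471, 0.2118, 0.1603, 0.1713], E[r] = -1.6464, γ^t·E[r] = -1.333594, running G = -4.246094
t=3: π = [0.2080, 0.2403, 0.2120, 0.1592, 0.1805], E[r] = -1.6179, γ^t·E[r] = -1.179422, running G = -5.425516
t=4: π = [0.2070, 0.2424, 0.2108, 0.1596, 0.1802], E[r] = -1.6190, γ^t·E[r] = -1.062221, running G = -6.487736
t=5: π = [0.2074, 0.2423, 0.2110, 0.1595, 0.1799], E[r] = -1.6198, γ^t·E[r] = -0.956483, running G = -7.444219
t=6: π = [0.2073, 0.2422, 0.2110, 0.1595, 0.1799], E[r] = -1.6196, γ^t·E[r] = -0.860736, running G = -8.304955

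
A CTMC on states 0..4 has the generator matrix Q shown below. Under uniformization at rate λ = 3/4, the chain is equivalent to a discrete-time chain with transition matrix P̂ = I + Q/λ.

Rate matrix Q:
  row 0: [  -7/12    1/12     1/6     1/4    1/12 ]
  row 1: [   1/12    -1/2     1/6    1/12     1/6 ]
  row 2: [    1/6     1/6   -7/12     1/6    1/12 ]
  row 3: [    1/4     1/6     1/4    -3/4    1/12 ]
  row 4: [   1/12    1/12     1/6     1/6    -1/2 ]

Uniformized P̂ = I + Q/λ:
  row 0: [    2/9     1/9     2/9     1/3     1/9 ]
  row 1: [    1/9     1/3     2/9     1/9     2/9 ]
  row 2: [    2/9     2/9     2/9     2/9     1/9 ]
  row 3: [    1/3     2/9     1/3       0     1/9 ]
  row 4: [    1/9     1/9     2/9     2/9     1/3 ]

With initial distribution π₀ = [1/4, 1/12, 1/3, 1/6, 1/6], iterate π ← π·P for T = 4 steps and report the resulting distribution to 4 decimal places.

t=0: π = [0.2500, 0.0833, 0.3333, 0.1667, 0.1667]
t=1: π = [0.2130, 0.1852, 0.2407, 0.2037, 0.1574]
t=2: π = [0.2068, 0.2016, 0.2449, 0.1800, 0.1667]
t=3: π = [0.2013, 0.2031, 0.2422, 0.1828, 0.1706]
t=4: π = [0.2010, 0.2035, 0.2425, 0.1814, 0.1716]

π = [0.2010, 0.2035, 0.2425, 0.1814, 0.1716]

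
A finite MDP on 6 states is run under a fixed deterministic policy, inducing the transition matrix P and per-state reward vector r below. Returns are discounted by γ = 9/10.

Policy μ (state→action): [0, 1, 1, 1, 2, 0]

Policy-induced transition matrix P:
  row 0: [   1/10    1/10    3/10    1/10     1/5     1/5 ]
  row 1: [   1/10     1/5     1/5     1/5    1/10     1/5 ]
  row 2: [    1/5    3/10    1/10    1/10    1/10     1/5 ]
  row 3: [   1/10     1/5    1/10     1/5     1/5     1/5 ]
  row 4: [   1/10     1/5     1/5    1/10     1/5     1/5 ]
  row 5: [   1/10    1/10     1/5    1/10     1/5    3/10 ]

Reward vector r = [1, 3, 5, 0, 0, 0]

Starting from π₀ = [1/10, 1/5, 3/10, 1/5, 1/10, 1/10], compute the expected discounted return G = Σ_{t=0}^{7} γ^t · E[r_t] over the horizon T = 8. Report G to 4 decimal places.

t=0: π = [0.1000, 0.2000, 0.3000, 0.2000, 0.1000, 0.1000], E[r] = 2.2000, γ^t·E[r] = 2.200000, running G = 2.200000
t=1: π = [0.1300, 0.2100, 0.1600, 0.1400, 0.1500, 0.2100], E[r] = 1.5600, γ^t·E[r] = 1.404000, running G = 3.604000
t=2: π = [0.1160, 0.1820, 0.1830, 0.1350, 0.1630, 0.2210], E[r] = 1.5770, γ^t·E[r] = 1.277370, running G = 4.881370
t=3: π = [0.1183, 0.1846, 0.1798, 0.1317, 0.1635, 0.2221], E[r] = 1.5711, γ^t·E[r] = 1.145332, running G = 6.026702
t=4: π = [0.1180, 0.1839, 0.1807, 0.1316, 0.1636, 0.2222], E[r] = 1.5732, γ^t·E[r] = 1.032177, running G = 7.058878
t=5: π = [0.1181, 0.1840, 0.1806, 0.1316, 0.1635, 0.2222], E[r] = 1.5731, γ^t·E[r] = 0.928870, running G = 7.987749
t=6: π = [0.1181, 0.1840, 0.1806, 0.1316, 0.1635, 0.2222], E[r] = 1.5731, γ^t·E[r] = 0.836016, running G = 8.823765
t=7: π = [0.1181, 0.1840, 0.1806, 0.1316, 0.1635, 0.2222], E[r] = 1.5731, γ^t·E[r] = 0.752411, running G = 9.576176

G = 9.5762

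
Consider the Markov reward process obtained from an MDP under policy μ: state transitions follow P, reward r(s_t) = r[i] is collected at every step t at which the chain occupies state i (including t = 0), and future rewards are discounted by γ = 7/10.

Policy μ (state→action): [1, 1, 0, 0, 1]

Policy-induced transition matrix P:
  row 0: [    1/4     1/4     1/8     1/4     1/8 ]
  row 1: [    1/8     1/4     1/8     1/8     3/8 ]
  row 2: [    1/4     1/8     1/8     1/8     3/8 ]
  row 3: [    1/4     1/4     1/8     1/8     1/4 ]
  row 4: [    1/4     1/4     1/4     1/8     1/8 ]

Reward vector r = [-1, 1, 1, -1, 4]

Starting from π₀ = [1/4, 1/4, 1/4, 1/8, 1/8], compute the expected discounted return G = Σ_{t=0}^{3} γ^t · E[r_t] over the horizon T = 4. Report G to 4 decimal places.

G = 2.1601

t=0: π = [0.2500, 0.2500, 0.2500, 0.1250, 0.1250], E[r] = 0.6250, γ^t·E[r] = 0.625000, running G = 0.625000
t=1: π = [0.2188, 0.2188, 0.1406, 0.1563, 0.2656], E[r] = 1.0469, γ^t·E[r] = 0.732813, running G = 1.357813
t=2: π = [0.2227, 0.2324, 0.1582, 0.1523, 0.2344], E[r] = 0.9531, γ^t·E[r] = 0.467031, running G = 1.824844
t=3: π = [0.2209, 0.2302, 0.1543, 0.1528, 0.2417], E[r] = 0.9775, γ^t·E[r] = 0.335296, running G = 2.160140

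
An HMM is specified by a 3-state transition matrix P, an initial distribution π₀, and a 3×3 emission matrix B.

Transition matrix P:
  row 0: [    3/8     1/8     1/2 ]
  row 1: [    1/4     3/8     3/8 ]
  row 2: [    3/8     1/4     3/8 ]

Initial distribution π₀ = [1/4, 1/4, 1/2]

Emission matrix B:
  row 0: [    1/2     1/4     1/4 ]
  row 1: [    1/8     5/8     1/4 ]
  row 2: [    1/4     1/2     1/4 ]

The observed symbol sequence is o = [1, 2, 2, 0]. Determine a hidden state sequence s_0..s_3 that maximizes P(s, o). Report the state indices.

t=0: δ = [6.250e-02, 1.562e-01, 2.500e-01]  (obs o_0=1)
t=1: δ = [2.344e-02, 1.562e-02, 2.344e-02]  ψ = [2, 2, 2]  (obs o_1=2)
t=2: δ = [2.197e-03, 1.465e-03, 2.930e-03]  ψ = [0, 1, 0]  (obs o_2=2)
t=3: δ = [5.493e-04, 9.155e-05, 2.747e-04]  ψ = [2, 2, 0]  (obs o_3=0)
backtrack: best end state = 0; path = [2, 0, 2, 0]

path = [2, 0, 2, 0]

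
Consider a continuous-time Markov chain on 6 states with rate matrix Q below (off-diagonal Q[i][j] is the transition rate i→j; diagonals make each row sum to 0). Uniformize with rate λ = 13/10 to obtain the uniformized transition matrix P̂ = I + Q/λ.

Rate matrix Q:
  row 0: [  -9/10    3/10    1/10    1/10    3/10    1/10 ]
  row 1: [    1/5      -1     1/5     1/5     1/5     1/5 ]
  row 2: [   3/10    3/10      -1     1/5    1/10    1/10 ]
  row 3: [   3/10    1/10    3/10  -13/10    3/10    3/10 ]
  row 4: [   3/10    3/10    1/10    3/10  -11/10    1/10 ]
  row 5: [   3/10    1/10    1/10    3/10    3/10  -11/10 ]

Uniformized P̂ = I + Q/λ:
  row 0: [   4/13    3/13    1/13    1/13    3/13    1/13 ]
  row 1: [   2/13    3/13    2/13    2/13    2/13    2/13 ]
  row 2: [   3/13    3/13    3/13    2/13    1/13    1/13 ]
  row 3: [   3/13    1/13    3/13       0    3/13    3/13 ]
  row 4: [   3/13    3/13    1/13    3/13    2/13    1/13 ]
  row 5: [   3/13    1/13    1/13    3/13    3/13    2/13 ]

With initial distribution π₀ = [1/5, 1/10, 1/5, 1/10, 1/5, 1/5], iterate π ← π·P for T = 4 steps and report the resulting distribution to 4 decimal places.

π = [0.2341, 0.1907, 0.1334, 0.1378, 0.1817, 0.1223]

t=0: π = [0.2000, 0.1000, 0.2000, 0.1000, 0.2000, 0.2000]
t=1: π = [0.2385, 0.1846, 0.1308, 0.1538, 0.1769, 0.1154]
t=2: π = [0.2349, 0.1893, 0.1349, 0.1343, 0.1828, 0.1237]
t=3: π = [0.2343, 0.1911, 0.1329, 0.1387, 0.1814, 0.1217]
t=4: π = [0.2341, 0.1907, 0.1334, 0.1378, 0.1817, 0.1223]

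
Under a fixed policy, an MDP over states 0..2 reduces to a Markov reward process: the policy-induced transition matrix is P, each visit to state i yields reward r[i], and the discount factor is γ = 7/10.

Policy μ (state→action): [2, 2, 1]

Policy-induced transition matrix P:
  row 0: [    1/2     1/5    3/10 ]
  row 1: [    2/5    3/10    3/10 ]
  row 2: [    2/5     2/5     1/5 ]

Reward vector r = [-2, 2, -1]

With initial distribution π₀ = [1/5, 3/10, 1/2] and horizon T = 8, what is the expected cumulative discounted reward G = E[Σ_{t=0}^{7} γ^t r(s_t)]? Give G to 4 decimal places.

G = -1.4579

t=0: π = [0.2000, 0.3000, 0.5000], E[r] = -0.3000, γ^t·E[r] = -0.300000, running G = -0.300000
t=1: π = [0.4200, 0.3300, 0.2500], E[r] = -0.4300, γ^t·E[r] = -0.301000, running G = -0.601000
t=2: π = [0.4420, 0.2830, 0.2750], E[r] = -0.5930, γ^t·E[r] = -0.290570, running G = -0.891570
t=3: π = [0.4442, 0.2833, 0.2725], E[r] = -0.5943, γ^t·E[r] = -0.203845, running G = -1.095415
t=4: π = [0.4444, 0.2828, 0.2728], E[r] = -0.5959, γ^t·E[r] = -0.143083, running G = -1.238498
t=5: π = [0.4444, 0.2828, 0.2727], E[r] = -0.5959, γ^t·E[r] = -0.100160, running G = -1.338658
t=6: π = [0.4444, 0.2828, 0.2727], E[r] = -0.5960, γ^t·E[r] = -0.070114, running G = -1.408772
t=7: π = [0.4444, 0.2828, 0.2727], E[r] = -0.5960, γ^t·E[r] = -0.049080, running G = -1.457852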